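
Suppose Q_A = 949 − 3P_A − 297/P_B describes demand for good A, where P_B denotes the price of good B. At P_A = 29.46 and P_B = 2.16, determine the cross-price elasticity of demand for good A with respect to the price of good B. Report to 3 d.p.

At P_A = 29.46 and P_B = 2.16: Q_A = 723.12.
∂Q_A/∂P_B = 297/P_B² = 63.6574.
ε = (∂Q_A/∂P_B)(P_B/Q_A) = 63.6574 × (2.16/723.12) ≈ 0.190.
ε > 0: substitutes.

0.190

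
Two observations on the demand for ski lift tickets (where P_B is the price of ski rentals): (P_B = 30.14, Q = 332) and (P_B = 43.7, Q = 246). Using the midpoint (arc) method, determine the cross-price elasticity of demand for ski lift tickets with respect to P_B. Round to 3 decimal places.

ΔQ_A = 246 − 332 = -86; ΔP_B = 43.7 − 30.14 = 13.56.
Midpoints: Q̄_A = 289.0, P̄_B = 36.92.
ε = (ΔQ_A/Q̄_A)/(ΔP_B/P̄_B) = (-86/289.0)/(13.56/36.92) ≈ -0.810.
ε < 0: ski lift tickets and ski rentals are complements.

-0.810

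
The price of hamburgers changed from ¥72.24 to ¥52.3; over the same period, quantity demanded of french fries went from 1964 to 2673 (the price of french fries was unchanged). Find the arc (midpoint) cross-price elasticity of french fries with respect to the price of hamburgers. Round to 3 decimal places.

-0.955

ΔQ_A = 2673 − 1964 = 709; ΔP_B = 52.3 − 72.24 = -19.94.
Midpoints: Q̄_A = 2318.5, P̄_B = 62.27.
ε = (ΔQ_A/Q̄_A)/(ΔP_B/P̄_B) = (709/2318.5)/(-19.94/62.27) ≈ -0.955.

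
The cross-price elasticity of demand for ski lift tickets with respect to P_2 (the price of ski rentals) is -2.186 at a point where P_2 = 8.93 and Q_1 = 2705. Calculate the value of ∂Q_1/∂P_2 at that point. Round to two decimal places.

-662.16

ε = (∂Q_1/∂P_2)·(P_2/Q_1) ⇒ ∂Q_1/∂P_2 = ε·Q_1/P_2 = -2.186 × 2705/8.93 ≈ -662.16.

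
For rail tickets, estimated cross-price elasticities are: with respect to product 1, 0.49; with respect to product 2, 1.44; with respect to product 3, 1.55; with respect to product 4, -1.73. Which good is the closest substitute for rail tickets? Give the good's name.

product 3

Substitutes have ε > 0. Among the positive values, 1.55 (product 3) is largest.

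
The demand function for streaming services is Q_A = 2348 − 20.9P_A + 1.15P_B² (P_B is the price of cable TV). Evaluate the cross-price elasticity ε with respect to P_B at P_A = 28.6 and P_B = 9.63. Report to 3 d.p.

0.115

At P_A = 28.6 and P_B = 9.63: Q_A = 1856.907.
∂Q_A/∂P_B = 2.3P_B = 2.3(9.63) = 22.1490.
ε = (∂Q_A/∂P_B)(P_B/Q_A) = 22.1490 × (9.63/1856.907) ≈ 0.115.
ε > 0: substitutes.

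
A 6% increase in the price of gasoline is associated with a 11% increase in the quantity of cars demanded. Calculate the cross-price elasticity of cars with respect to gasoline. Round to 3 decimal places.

1.833

ε = (%ΔQ of cars) / (%ΔP of gasoline) = (11%) / (6%) ≈ 1.833.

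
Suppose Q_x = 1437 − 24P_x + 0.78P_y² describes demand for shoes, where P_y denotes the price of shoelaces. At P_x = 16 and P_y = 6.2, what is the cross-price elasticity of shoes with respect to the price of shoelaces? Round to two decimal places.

At P_x = 16 and P_y = 6.2: Q_x = 1082.983.
∂Q_x/∂P_y = 1.56P_y = 1.56(6.2) = 9.6720.
ε = (∂Q_x/∂P_y)(P_y/Q_x) = 9.6720 × (6.2/1082.983) ≈ 0.06.
ε > 0: substitutes.

0.06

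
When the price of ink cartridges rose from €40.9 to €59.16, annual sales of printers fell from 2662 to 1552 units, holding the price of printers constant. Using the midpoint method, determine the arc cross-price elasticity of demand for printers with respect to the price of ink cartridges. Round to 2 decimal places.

-1.44

ΔQ_A = 1552 − 2662 = -1110; ΔP_B = 59.16 − 40.9 = 18.26.
Midpoints: Q̄_A = 2107.0, P̄_B = 50.03.
ε = (ΔQ_A/Q̄_A)/(ΔP_B/P̄_B) = (-1110/2107.0)/(18.26/50.03) ≈ -1.44.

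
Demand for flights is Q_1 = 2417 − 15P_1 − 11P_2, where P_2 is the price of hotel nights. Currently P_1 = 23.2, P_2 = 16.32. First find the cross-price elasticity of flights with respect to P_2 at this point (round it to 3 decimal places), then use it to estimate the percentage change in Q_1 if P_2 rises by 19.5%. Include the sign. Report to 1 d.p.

-1.9%

At P_1 = 23.2, P_2 = 16.32: Q_1 = 1889.48.
∂Q_1/∂P_2 = -11.
ε = (∂Q_1/∂P_2)(P_2/Q_1) = -11.0000 × 16.32/1889.48 ≈ -0.095.
%ΔQ_1 ≈ ε × %ΔP_2 = -0.095 × (19.5%) = -1.9%.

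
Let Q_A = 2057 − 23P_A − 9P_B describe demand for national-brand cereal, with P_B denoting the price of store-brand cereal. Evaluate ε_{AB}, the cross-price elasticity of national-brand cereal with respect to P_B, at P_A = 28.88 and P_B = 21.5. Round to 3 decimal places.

At P_A = 28.88 and P_B = 21.5: Q_A = 1199.26.
∂Q_A/∂P_B = -9.
ε = (∂Q_A/∂P_B)(P_B/Q_A) = -9 × (21.5/1199.26) ≈ -0.161.

-0.161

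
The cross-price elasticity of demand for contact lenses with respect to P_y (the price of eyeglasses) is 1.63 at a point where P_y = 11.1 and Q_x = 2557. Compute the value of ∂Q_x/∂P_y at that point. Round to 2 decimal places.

ε = (∂Q_x/∂P_y)·(P_y/Q_x) ⇒ ∂Q_x/∂P_y = ε·Q_x/P_y = 1.63 × 2557/11.1 ≈ 375.49.

375.49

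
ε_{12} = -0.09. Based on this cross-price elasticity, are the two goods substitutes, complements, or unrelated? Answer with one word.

ε = -0.09 < 0, so a higher price of good 2 lowers demand for good 1: complements.

complements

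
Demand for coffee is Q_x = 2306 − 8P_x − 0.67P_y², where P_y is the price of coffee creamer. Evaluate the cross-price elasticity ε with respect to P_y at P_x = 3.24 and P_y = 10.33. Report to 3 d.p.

At P_x = 3.24 and P_y = 10.33: Q_x = 2208.585.
∂Q_x/∂P_y = -1.34P_y = -1.34(10.33) = -13.8422.
ε = (∂Q_x/∂P_y)(P_y/Q_x) = -13.8422 × (10.33/2208.585) ≈ -0.065.
ε < 0: complements.

-0.065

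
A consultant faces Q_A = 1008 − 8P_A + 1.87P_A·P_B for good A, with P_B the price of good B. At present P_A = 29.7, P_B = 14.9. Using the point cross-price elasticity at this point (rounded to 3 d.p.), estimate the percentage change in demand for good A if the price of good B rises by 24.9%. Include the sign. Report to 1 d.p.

12.9%

At P_A = 29.7, P_B = 14.9: Q_A = 1597.931.
∂Q_A/∂P_B = 1.87P_A = 55.5390.
ε = (∂Q_A/∂P_B)(P_B/Q_A) = 55.5390 × 14.9/1597.931 ≈ 0.518.
%ΔQ_A ≈ ε × %ΔP_B = 0.518 × (24.9%) = 12.9%.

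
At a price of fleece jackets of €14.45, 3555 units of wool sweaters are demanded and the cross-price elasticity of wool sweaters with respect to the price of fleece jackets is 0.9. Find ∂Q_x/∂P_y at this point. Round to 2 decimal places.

221.42

ε = (∂Q_x/∂P_y)·(P_y/Q_x) ⇒ ∂Q_x/∂P_y = ε·Q_x/P_y = 0.9 × 3555/14.45 ≈ 221.42.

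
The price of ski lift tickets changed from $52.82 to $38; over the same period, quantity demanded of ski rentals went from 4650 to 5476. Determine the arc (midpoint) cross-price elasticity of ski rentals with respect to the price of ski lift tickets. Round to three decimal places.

ΔQ_A = 5476 − 4650 = 826; ΔP_B = 38 − 52.82 = -14.82.
Midpoints: Q̄_A = 5063.0, P̄_B = 45.41.
ε = (ΔQ_A/Q̄_A)/(ΔP_B/P̄_B) = (826/5063.0)/(-14.82/45.41) ≈ -0.500.
ε < 0: ski rentals and ski lift tickets are complements.

-0.500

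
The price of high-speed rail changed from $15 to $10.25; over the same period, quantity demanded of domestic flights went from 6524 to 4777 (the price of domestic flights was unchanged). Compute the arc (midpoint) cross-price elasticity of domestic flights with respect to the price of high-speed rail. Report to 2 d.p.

0.82

ΔQ_A = 4777 − 6524 = -1747; ΔP_B = 10.25 − 15 = -4.75.
Midpoints: Q̄_A = 5650.5, P̄_B = 12.62.
ε = (ΔQ_A/Q̄_A)/(ΔP_B/P̄_B) = (-1747/5650.5)/(-4.75/12.62) ≈ 0.82.
ε > 0: domestic flights and high-speed rail are substitutes.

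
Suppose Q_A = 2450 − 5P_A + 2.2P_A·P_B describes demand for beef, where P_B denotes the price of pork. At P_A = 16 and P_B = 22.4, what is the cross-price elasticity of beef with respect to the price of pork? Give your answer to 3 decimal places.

0.250

At P_A = 16 and P_B = 22.4: Q_A = 3158.48.
∂Q_A/∂P_B = 2.2P_A = 2.2(16) = 35.2000.
ε = (∂Q_A/∂P_B)(P_B/Q_A) = 35.2000 × (22.4/3158.48) ≈ 0.250.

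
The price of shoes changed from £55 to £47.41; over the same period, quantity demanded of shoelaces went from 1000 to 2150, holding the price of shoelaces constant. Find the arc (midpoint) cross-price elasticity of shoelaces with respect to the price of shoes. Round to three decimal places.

ΔQ_A = 2150 − 1000 = 1150; ΔP_B = 47.41 − 55 = -7.59.
Midpoints: Q̄_A = 1575.0, P̄_B = 51.20.
ε = (ΔQ_A/Q̄_A)/(ΔP_B/P̄_B) = (1150/1575.0)/(-7.59/51.20) ≈ -4.926.

-4.926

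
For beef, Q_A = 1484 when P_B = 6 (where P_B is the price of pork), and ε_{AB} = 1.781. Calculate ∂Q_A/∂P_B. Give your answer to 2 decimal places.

440.50

ε = (∂Q_A/∂P_B)·(P_B/Q_A) ⇒ ∂Q_A/∂P_B = ε·Q_A/P_B = 1.781 × 1484/6 ≈ 440.50.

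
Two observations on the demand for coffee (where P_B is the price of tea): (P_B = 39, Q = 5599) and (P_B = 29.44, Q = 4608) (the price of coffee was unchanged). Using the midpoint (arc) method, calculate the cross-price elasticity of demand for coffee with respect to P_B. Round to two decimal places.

ΔQ_A = 4608 − 5599 = -991; ΔP_B = 29.44 − 39 = -9.56.
Midpoints: Q̄_A = 5103.5, P̄_B = 34.22.
ε = (ΔQ_A/Q̄_A)/(ΔP_B/P̄_B) = (-991/5103.5)/(-9.56/34.22) ≈ 0.70.
ε > 0: coffee and tea are substitutes.

0.70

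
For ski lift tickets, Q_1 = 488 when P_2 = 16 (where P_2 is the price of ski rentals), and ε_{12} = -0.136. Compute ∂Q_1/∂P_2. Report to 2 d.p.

ε = (∂Q_1/∂P_2)·(P_2/Q_1) ⇒ ∂Q_1/∂P_2 = ε·Q_1/P_2 = -0.136 × 488/16 ≈ -4.15.

-4.15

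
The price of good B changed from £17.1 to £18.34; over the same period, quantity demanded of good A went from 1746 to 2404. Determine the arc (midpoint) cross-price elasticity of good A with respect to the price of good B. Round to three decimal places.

ΔQ_A = 2404 − 1746 = 658; ΔP_B = 18.34 − 17.1 = 1.24.
Midpoints: Q̄_A = 2075.0, P̄_B = 17.72.
ε = (ΔQ_A/Q̄_A)/(ΔP_B/P̄_B) = (658/2075.0)/(1.24/17.72) ≈ 4.532.
ε > 0: good A and good B are substitutes.

4.532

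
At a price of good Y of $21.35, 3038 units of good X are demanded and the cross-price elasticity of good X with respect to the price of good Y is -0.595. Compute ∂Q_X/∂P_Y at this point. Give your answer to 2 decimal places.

ε = (∂Q_X/∂P_Y)·(P_Y/Q_X) ⇒ ∂Q_X/∂P_Y = ε·Q_X/P_Y = -0.595 × 3038/21.35 ≈ -84.67.

-84.67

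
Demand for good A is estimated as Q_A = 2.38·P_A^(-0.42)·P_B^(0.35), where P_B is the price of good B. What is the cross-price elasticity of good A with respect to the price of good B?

0.35

In a log-linear (constant-elasticity) demand function, the coefficient on the exponent of P_B is the cross-price elasticity.
ε = 0.35. Positive, so good A and good B are substitutes.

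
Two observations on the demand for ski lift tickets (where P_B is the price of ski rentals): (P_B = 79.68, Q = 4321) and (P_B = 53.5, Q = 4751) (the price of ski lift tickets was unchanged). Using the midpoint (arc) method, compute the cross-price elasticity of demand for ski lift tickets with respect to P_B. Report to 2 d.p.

ΔQ_A = 4751 − 4321 = 430; ΔP_B = 53.5 − 79.68 = -26.18.
Midpoints: Q̄_A = 4536.0, P̄_B = 66.59.
ε = (ΔQ_A/Q̄_A)/(ΔP_B/P̄_B) = (430/4536.0)/(-26.18/66.59) ≈ -0.24.

-0.24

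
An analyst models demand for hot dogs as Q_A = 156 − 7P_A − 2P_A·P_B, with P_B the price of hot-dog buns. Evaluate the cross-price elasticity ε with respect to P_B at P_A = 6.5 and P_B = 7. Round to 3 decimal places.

At P_A = 6.5 and P_B = 7: Q_A = 19.5.
∂Q_A/∂P_B = -2P_A = -2(6.5) = -13.0000.
ε = (∂Q_A/∂P_B)(P_B/Q_A) = -13.0000 × (7/19.5) ≈ -4.667.

-4.667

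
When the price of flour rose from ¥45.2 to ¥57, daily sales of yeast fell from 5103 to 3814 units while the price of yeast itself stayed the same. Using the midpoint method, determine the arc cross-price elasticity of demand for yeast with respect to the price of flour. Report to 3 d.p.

-1.252

ΔQ_A = 3814 − 5103 = -1289; ΔP_B = 57 − 45.2 = 11.8.
Midpoints: Q̄_A = 4458.5, P̄_B = 51.10.
ε = (ΔQ_A/Q̄_A)/(ΔP_B/P̄_B) = (-1289/4458.5)/(11.8/51.10) ≈ -1.252.
ε < 0: yeast and flour are complements.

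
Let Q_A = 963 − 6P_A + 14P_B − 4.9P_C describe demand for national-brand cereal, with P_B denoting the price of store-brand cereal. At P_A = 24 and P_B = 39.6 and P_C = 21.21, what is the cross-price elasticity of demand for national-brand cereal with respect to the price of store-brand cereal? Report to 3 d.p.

At P_A = 24 and P_B = 39.6 and P_C = 21.21: Q_A = 1269.471.
∂Q_A/∂P_B = 14.
ε = (∂Q_A/∂P_B)(P_B/Q_A) = 14 × (39.6/1269.471) ≈ 0.437.

0.437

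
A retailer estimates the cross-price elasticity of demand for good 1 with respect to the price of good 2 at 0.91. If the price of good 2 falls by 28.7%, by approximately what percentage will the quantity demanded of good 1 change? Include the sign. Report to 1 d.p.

%ΔQ ≈ ε × %ΔP of good 2 = 0.91 × (-28.7%) = -26.1%.

-26.1%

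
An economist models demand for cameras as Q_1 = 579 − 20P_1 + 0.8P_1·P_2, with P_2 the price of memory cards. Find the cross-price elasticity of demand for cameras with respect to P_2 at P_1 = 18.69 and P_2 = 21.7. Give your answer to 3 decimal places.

At P_1 = 18.69 and P_2 = 21.7: Q_1 = 529.658.
∂Q_1/∂P_2 = 0.8P_1 = 0.8(18.69) = 14.9520.
ε = (∂Q_1/∂P_2)(P_2/Q_1) = 14.9520 × (21.7/529.658) ≈ 0.613.
ε > 0: substitutes.

0.613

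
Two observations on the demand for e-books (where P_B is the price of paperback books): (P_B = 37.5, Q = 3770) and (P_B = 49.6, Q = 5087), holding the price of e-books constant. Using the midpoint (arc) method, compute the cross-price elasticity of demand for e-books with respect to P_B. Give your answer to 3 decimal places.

1.070

ΔQ_A = 5087 − 3770 = 1317; ΔP_B = 49.6 − 37.5 = 12.1.
Midpoints: Q̄_A = 4428.5, P̄_B = 43.55.
ε = (ΔQ_A/Q̄_A)/(ΔP_B/P̄_B) = (1317/4428.5)/(12.1/43.55) ≈ 1.070.
ε > 0: e-books and paperback books are substitutes.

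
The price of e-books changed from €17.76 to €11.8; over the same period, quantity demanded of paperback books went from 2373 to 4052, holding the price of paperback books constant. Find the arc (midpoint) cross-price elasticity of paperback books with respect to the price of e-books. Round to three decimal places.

-1.296

ΔQ_A = 4052 − 2373 = 1679; ΔP_B = 11.8 − 17.76 = -5.96.
Midpoints: Q̄_A = 3212.5, P̄_B = 14.78.
ε = (ΔQ_A/Q̄_A)/(ΔP_B/P̄_B) = (1679/3212.5)/(-5.96/14.78) ≈ -1.296.
ε < 0: paperback books and e-books are complements.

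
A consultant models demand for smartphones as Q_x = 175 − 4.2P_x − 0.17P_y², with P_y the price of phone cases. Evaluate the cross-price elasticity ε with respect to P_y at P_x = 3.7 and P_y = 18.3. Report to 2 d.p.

-1.11

At P_x = 3.7 and P_y = 18.3: Q_x = 102.529.
∂Q_x/∂P_y = -0.34P_y = -0.34(18.3) = -6.2220.
ε = (∂Q_x/∂P_y)(P_y/Q_x) = -6.2220 × (18.3/102.529) ≈ -1.11.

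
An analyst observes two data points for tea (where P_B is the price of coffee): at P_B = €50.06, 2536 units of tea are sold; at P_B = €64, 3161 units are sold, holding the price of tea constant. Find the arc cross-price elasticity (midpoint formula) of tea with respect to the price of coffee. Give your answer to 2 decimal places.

0.90

ΔQ_A = 3161 − 2536 = 625; ΔP_B = 64 − 50.06 = 13.94.
Midpoints: Q̄_A = 2848.5, P̄_B = 57.03.
ε = (ΔQ_A/Q̄_A)/(ΔP_B/P̄_B) = (625/2848.5)/(13.94/57.03) ≈ 0.90.
ε > 0: tea and coffee are substitutes.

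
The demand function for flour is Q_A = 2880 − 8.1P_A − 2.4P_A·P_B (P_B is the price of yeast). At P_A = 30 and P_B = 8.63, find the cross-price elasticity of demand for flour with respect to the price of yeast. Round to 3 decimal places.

At P_A = 30 and P_B = 8.63: Q_A = 2015.64.
∂Q_A/∂P_B = -2.4P_A = -2.4(30) = -72.0000.
ε = (∂Q_A/∂P_B)(P_B/Q_A) = -72.0000 × (8.63/2015.64) ≈ -0.308.

-0.308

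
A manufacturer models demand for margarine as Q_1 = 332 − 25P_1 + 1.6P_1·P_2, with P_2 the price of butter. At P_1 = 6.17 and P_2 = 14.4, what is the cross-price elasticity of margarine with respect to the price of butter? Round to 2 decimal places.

0.44

At P_1 = 6.17 and P_2 = 14.4: Q_1 = 319.907.
∂Q_1/∂P_2 = 1.6P_1 = 1.6(6.17) = 9.8720.
ε = (∂Q_1/∂P_2)(P_2/Q_1) = 9.8720 × (14.4/319.907) ≈ 0.44.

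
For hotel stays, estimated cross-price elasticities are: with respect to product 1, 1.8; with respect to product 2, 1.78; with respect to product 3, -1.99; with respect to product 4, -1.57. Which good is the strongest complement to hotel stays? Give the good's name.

product 3

Complements have ε < 0. The most negative value is -1.99 (product 3).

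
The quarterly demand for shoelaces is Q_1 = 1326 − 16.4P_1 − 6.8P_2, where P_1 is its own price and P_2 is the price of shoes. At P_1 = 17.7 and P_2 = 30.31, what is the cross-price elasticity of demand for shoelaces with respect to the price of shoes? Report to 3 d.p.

At P_1 = 17.7 and P_2 = 30.31: Q_1 = 829.612.
∂Q_1/∂P_2 = -6.8.
ε = (∂Q_1/∂P_2)(P_2/Q_1) = -6.8 × (30.31/829.612) ≈ -0.248.
Since ε < 0, shoelaces and shoes are complements.

-0.248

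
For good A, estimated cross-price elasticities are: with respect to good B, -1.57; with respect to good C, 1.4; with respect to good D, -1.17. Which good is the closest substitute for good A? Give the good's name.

Substitutes have ε > 0. Among the positive values, 1.4 (good C) is largest.

good C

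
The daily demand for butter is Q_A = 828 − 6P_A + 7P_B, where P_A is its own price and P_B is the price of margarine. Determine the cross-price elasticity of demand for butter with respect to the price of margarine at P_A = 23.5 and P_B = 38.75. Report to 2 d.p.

0.28

At P_A = 23.5 and P_B = 38.75: Q_A = 958.25.
∂Q_A/∂P_B = 7.
ε = (∂Q_A/∂P_B)(P_B/Q_A) = 7 × (38.75/958.25) ≈ 0.28.
Since ε > 0, butter and margarine are substitutes.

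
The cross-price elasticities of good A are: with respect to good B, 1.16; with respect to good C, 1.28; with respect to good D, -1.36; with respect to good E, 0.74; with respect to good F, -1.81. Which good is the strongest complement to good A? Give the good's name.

Complements have ε < 0. The most negative value is -1.81 (good F).

good F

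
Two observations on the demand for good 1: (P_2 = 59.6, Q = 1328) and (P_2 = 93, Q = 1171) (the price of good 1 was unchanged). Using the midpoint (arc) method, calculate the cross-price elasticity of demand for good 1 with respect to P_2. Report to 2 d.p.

ΔQ_1 = 1171 − 1328 = -157; ΔP_2 = 93 − 59.6 = 33.4.
Midpoints: Q̄_1 = 1249.5, P̄_2 = 76.30.
ε = (ΔQ_1/Q̄_1)/(ΔP_2/P̄_2) = (-157/1249.5)/(33.4/76.30) ≈ -0.29.
ε < 0: good 1 and good 2 are complements.

-0.29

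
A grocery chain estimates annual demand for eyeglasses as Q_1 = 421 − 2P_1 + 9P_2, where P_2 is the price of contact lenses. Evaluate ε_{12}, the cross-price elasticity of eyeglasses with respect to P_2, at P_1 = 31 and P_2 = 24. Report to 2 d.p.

At P_1 = 31 and P_2 = 24: Q_1 = 575.
∂Q_1/∂P_2 = 9.
ε = (∂Q_1/∂P_2)(P_2/Q_1) = 9 × (24/575) ≈ 0.38.

0.38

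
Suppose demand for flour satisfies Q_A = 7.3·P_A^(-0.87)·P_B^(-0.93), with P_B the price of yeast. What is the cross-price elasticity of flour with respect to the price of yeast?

In a log-linear (constant-elasticity) demand function, the coefficient on the exponent of P_B is the cross-price elasticity.
ε = -0.93. Negative, so flour and yeast are complements.

-0.93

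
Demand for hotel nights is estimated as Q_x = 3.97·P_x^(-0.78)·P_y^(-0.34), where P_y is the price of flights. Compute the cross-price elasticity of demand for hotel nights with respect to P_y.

-0.34

In a log-linear (constant-elasticity) demand function, the coefficient on the exponent of P_y is the cross-price elasticity.
ε = -0.34. Negative, so hotel nights and flights are complements.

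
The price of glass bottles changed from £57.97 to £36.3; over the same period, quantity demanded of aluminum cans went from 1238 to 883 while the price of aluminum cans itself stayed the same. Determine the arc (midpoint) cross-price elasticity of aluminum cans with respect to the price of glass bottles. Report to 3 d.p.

0.728

ΔQ_A = 883 − 1238 = -355; ΔP_B = 36.3 − 57.97 = -21.67.
Midpoints: Q̄_A = 1060.5, P̄_B = 47.13.
ε = (ΔQ_A/Q̄_A)/(ΔP_B/P̄_B) = (-355/1060.5)/(-21.67/47.13) ≈ 0.728.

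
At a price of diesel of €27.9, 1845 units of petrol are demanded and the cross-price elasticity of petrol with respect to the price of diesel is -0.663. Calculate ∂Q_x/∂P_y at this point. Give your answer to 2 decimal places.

ε = (∂Q_x/∂P_y)·(P_y/Q_x) ⇒ ∂Q_x/∂P_y = ε·Q_x/P_y = -0.663 × 1845/27.9 ≈ -43.84.

-43.84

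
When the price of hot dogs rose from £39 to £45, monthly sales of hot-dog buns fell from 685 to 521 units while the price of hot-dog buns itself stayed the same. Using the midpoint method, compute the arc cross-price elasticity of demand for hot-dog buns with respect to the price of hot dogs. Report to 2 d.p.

ΔQ_A = 521 − 685 = -164; ΔP_B = 45 − 39 = 6.
Midpoints: Q̄_A = 603.0, P̄_B = 42.00.
ε = (ΔQ_A/Q̄_A)/(ΔP_B/P̄_B) = (-164/603.0)/(6/42.00) ≈ -1.90.

-1.90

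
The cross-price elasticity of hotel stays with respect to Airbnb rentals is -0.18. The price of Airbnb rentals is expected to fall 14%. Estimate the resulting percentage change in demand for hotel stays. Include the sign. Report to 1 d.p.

2.5%

%ΔQ ≈ ε × %ΔP of Airbnb rentals = -0.18 × (-14%) = 2.5%.
Demand for hotel stays rises by about 2.5%.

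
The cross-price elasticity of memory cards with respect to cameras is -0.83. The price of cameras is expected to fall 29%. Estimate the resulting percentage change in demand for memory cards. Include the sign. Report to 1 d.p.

%ΔQ ≈ ε × %ΔP of cameras = -0.83 × (-29%) = 24.1%.

24.1%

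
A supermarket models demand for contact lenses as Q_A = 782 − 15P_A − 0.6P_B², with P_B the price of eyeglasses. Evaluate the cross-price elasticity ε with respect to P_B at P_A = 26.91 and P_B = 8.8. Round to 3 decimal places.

-0.280

At P_A = 26.91 and P_B = 8.8: Q_A = 331.886.
∂Q_A/∂P_B = -1.2P_B = -1.2(8.8) = -10.5600.
ε = (∂Q_A/∂P_B)(P_B/Q_A) = -10.5600 × (8.8/331.886) ≈ -0.280.
ε < 0: complements.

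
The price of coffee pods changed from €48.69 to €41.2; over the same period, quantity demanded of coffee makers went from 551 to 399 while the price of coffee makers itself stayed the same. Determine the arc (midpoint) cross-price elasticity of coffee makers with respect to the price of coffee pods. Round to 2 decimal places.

1.92

ΔQ_A = 399 − 551 = -152; ΔP_B = 41.2 − 48.69 = -7.49.
Midpoints: Q̄_A = 475.0, P̄_B = 44.95.
ε = (ΔQ_A/Q̄_A)/(ΔP_B/P̄_B) = (-152/475.0)/(-7.49/44.95) ≈ 1.92.
ε > 0: coffee makers and coffee pods are substitutes.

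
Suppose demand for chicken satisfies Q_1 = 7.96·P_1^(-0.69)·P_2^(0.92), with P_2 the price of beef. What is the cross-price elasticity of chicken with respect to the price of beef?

In a log-linear (constant-elasticity) demand function, the coefficient on the exponent of P_2 is the cross-price elasticity.
ε = 0.92. Positive, so chicken and beef are substitutes.

0.92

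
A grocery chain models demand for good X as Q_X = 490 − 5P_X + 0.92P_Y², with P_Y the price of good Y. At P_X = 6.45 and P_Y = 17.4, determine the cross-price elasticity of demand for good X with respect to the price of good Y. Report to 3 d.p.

At P_X = 6.45 and P_Y = 17.4: Q_X = 736.289.
∂Q_X/∂P_Y = 1.84P_Y = 1.84(17.4) = 32.0160.
ε = (∂Q_X/∂P_Y)(P_Y/Q_X) = 32.0160 × (17.4/736.289) ≈ 0.757.

0.757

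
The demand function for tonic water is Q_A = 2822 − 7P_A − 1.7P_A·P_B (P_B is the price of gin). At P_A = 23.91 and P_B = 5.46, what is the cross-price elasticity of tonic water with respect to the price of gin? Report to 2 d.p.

-0.09

At P_A = 23.91 and P_B = 5.46: Q_A = 2432.697.
∂Q_A/∂P_B = -1.7P_A = -1.7(23.91) = -40.6470.
ε = (∂Q_A/∂P_B)(P_B/Q_A) = -40.6470 × (5.46/2432.697) ≈ -0.09.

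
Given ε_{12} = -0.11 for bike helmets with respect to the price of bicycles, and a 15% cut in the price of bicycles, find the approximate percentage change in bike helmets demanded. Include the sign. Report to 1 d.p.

%ΔQ ≈ ε × %ΔP of bicycles = -0.11 × (-15%) = 1.7%.

1.7%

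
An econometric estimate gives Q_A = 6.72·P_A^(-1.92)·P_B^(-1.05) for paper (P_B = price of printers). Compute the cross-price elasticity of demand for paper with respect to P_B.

In a log-linear (constant-elasticity) demand function, the coefficient on the exponent of P_B is the cross-price elasticity.
ε = -1.05. Negative, so paper and printers are complements.

-1.05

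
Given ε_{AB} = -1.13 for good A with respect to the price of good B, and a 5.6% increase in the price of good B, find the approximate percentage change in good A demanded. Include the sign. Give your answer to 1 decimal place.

%ΔQ ≈ ε × %ΔP of good B = -1.13 × (5.6%) = -6.3%.

-6.3%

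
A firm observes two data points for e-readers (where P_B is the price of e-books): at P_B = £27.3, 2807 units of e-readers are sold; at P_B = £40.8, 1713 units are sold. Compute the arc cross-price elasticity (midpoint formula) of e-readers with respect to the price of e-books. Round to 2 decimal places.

ΔQ_A = 1713 − 2807 = -1094; ΔP_B = 40.8 − 27.3 = 13.5.
Midpoints: Q̄_A = 2260.0, P̄_B = 34.05.
ε = (ΔQ_A/Q̄_A)/(ΔP_B/P̄_B) = (-1094/2260.0)/(13.5/34.05) ≈ -1.22.

-1.22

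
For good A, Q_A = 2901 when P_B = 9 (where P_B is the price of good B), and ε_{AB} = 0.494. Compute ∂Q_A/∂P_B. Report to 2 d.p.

ε = (∂Q_A/∂P_B)·(P_B/Q_A) ⇒ ∂Q_A/∂P_B = ε·Q_A/P_B = 0.494 × 2901/9 ≈ 159.23.

159.23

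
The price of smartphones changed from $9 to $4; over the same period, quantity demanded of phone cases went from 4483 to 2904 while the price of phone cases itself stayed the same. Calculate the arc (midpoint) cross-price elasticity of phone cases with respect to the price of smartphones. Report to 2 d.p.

ΔQ_A = 2904 − 4483 = -1579; ΔP_B = 4 − 9 = -5.
Midpoints: Q̄_A = 3693.5, P̄_B = 6.50.
ε = (ΔQ_A/Q̄_A)/(ΔP_B/P̄_B) = (-1579/3693.5)/(-5/6.50) ≈ 0.56.

0.56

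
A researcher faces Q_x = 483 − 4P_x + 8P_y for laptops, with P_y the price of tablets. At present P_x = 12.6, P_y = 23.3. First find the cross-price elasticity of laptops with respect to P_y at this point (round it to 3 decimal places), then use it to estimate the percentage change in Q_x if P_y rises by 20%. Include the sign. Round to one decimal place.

At P_x = 12.6, P_y = 23.3: Q_x = 619.
∂Q_x/∂P_y = 8.
ε = (∂Q_x/∂P_y)(P_y/Q_x) = 8.0000 × 23.3/619 ≈ 0.301.
%ΔQ_x ≈ ε × %ΔP_y = 0.301 × (20%) = 6.0%.

6.0%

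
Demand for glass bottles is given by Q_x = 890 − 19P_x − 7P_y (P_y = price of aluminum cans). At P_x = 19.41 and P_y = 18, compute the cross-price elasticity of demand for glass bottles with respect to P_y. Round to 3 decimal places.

-0.319

At P_x = 19.41 and P_y = 18: Q_x = 395.21.
∂Q_x/∂P_y = -7.
ε = (∂Q_x/∂P_y)(P_y/Q_x) = -7 × (18/395.21) ≈ -0.319.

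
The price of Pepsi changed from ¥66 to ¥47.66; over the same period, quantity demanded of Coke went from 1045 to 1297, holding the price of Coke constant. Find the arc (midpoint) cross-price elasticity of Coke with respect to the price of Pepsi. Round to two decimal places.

ΔQ_A = 1297 − 1045 = 252; ΔP_B = 47.66 − 66 = -18.34.
Midpoints: Q̄_A = 1171.0, P̄_B = 56.83.
ε = (ΔQ_A/Q̄_A)/(ΔP_B/P̄_B) = (252/1171.0)/(-18.34/56.83) ≈ -0.67.

-0.67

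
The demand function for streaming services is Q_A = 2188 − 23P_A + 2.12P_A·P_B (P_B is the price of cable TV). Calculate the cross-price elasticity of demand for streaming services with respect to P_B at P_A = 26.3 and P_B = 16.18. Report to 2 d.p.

At P_A = 26.3 and P_B = 16.18: Q_A = 2485.232.
∂Q_A/∂P_B = 2.12P_A = 2.12(26.3) = 55.7560.
ε = (∂Q_A/∂P_B)(P_B/Q_A) = 55.7560 × (16.18/2485.232) ≈ 0.36.

0.36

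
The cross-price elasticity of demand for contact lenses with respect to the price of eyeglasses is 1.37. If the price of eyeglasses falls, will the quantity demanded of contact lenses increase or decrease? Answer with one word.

decrease

ε > 0 and the price of eyeglasses falls, so the quantity of contact lenses moves in the same direction: it decreases.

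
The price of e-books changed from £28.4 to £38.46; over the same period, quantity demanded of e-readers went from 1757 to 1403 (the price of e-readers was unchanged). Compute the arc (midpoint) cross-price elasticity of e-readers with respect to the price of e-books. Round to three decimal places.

-0.745

ΔQ_A = 1403 − 1757 = -354; ΔP_B = 38.46 − 28.4 = 10.06.
Midpoints: Q̄_A = 1580.0, P̄_B = 33.43.
ε = (ΔQ_A/Q̄_A)/(ΔP_B/P̄_B) = (-354/1580.0)/(10.06/33.43) ≈ -0.745.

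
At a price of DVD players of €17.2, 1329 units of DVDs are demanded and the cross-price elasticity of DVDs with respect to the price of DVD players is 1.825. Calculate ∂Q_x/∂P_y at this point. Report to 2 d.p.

ε = (∂Q_x/∂P_y)·(P_y/Q_x) ⇒ ∂Q_x/∂P_y = ε·Q_x/P_y = 1.825 × 1329/17.2 ≈ 141.01.

141.01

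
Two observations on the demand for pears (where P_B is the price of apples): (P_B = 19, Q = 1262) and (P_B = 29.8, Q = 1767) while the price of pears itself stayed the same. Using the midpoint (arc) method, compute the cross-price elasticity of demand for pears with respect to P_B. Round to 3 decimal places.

ΔQ_A = 1767 − 1262 = 505; ΔP_B = 29.8 − 19 = 10.8.
Midpoints: Q̄_A = 1514.5, P̄_B = 24.40.
ε = (ΔQ_A/Q̄_A)/(ΔP_B/P̄_B) = (505/1514.5)/(10.8/24.40) ≈ 0.753.

0.753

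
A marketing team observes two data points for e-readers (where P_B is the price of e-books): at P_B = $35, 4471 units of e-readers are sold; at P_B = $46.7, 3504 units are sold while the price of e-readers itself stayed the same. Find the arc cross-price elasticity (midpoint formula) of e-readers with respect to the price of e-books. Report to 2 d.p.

ΔQ_A = 3504 − 4471 = -967; ΔP_B = 46.7 − 35 = 11.7.
Midpoints: Q̄_A = 3987.5, P̄_B = 40.85.
ε = (ΔQ_A/Q̄_A)/(ΔP_B/P̄_B) = (-967/3987.5)/(11.7/40.85) ≈ -0.85.
ε < 0: e-readers and e-books are complements.

-0.85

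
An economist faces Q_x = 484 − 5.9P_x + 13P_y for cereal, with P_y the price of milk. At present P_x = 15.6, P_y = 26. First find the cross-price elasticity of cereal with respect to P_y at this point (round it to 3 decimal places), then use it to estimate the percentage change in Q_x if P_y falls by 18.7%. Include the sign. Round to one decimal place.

-8.7%

At P_x = 15.6, P_y = 26: Q_x = 729.96.
∂Q_x/∂P_y = 13.
ε = (∂Q_x/∂P_y)(P_y/Q_x) = 13.0000 × 26/729.96 ≈ 0.463.
%ΔQ_x ≈ ε × %ΔP_y = 0.463 × (-18.7%) = -8.7%.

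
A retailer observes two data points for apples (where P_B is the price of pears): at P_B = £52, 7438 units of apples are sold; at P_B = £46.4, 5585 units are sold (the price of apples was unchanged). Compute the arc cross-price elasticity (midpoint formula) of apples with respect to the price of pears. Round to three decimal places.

ΔQ_A = 5585 − 7438 = -1853; ΔP_B = 46.4 − 52 = -5.6.
Midpoints: Q̄_A = 6511.5, P̄_B = 49.20.
ε = (ΔQ_A/Q̄_A)/(ΔP_B/P̄_B) = (-1853/6511.5)/(-5.6/49.20) ≈ 2.500.

2.500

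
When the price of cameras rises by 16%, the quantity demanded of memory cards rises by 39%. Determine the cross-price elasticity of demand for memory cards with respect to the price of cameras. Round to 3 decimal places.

ε = (%ΔQ of memory cards) / (%ΔP of cameras) = (39%) / (16%) ≈ 2.438.
Positive cross-price elasticity: substitutes.

2.438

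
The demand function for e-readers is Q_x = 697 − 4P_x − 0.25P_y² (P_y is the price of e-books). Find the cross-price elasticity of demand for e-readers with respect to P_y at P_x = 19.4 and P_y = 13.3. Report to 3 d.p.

-0.154

At P_x = 19.4 and P_y = 13.3: Q_x = 575.178.
∂Q_x/∂P_y = -0.5P_y = -0.5(13.3) = -6.6500.
ε = (∂Q_x/∂P_y)(P_y/Q_x) = -6.6500 × (13.3/575.178) ≈ -0.154.
ε < 0: complements.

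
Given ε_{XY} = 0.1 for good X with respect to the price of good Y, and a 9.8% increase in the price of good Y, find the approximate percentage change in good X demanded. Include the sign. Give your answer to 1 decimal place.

%ΔQ ≈ ε × %ΔP of good Y = 0.1 × (9.8%) = 1.0%.
Demand for good X rises by about 1.0%.

1.0%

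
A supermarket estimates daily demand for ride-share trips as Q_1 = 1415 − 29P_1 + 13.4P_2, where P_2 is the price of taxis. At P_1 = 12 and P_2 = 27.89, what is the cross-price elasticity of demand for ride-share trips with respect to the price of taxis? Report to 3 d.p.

At P_1 = 12 and P_2 = 27.89: Q_1 = 1440.726.
∂Q_1/∂P_2 = 13.4.
ε = (∂Q_1/∂P_2)(P_2/Q_1) = 13.4 × (27.89/1440.726) ≈ 0.259.
Since ε > 0, ride-share trips and taxis are substitutes.

0.259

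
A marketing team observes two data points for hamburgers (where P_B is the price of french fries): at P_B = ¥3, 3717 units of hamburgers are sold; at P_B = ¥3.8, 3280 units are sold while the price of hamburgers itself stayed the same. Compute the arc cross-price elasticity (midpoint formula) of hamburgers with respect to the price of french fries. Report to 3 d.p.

-0.531

ΔQ_A = 3280 − 3717 = -437; ΔP_B = 3.8 − 3 = 0.8.
Midpoints: Q̄_A = 3498.5, P̄_B = 3.40.
ε = (ΔQ_A/Q̄_A)/(ΔP_B/P̄_B) = (-437/3498.5)/(0.8/3.40) ≈ -0.531.
ε < 0: hamburgers and french fries are complements.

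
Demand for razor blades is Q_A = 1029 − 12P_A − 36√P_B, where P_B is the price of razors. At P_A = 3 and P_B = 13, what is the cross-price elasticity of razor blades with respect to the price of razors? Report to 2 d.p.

At P_A = 3 and P_B = 13: Q_A = 863.200.
∂Q_A/∂P_B = -36/(2√P_B) = -36/(2√13) = -4.9923.
ε = (∂Q_A/∂P_B)(P_B/Q_A) = -4.9923 × (13/863.200) ≈ -0.08.
ε < 0: complements.

-0.08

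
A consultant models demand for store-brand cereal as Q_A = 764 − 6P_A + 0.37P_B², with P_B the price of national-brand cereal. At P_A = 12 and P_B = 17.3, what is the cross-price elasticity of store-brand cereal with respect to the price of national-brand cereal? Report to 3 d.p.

At P_A = 12 and P_B = 17.3: Q_A = 802.737.
∂Q_A/∂P_B = 0.74P_B = 0.74(17.3) = 12.8020.
ε = (∂Q_A/∂P_B)(P_B/Q_A) = 12.8020 × (17.3/802.737) ≈ 0.276.

0.276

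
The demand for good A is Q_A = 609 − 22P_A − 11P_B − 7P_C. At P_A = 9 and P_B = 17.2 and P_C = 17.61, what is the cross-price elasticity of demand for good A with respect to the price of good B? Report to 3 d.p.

At P_A = 9 and P_B = 17.2 and P_C = 17.61: Q_A = 98.53.
∂Q_A/∂P_B = -11.
ε = (∂Q_A/∂P_B)(P_B/Q_A) = -11 × (17.2/98.53) ≈ -1.920.

-1.920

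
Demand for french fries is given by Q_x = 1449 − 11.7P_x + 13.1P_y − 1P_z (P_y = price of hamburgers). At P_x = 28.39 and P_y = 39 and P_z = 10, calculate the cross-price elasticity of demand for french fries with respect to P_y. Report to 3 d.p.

At P_x = 28.39 and P_y = 39 and P_z = 10: Q_x = 1617.737.
∂Q_x/∂P_y = 13.1.
ε = (∂Q_x/∂P_y)(P_y/Q_x) = 13.1 × (39/1617.737) ≈ 0.316.

0.316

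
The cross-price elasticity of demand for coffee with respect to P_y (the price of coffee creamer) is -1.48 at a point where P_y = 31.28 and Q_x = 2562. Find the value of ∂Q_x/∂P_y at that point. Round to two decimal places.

-121.22

ε = (∂Q_x/∂P_y)·(P_y/Q_x) ⇒ ∂Q_x/∂P_y = ε·Q_x/P_y = -1.48 × 2562/31.28 ≈ -121.22.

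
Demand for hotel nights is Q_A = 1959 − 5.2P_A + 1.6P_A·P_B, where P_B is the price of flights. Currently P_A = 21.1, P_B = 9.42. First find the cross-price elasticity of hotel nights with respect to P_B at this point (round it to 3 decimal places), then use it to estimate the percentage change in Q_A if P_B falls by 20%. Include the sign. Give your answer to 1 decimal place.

At P_A = 21.1, P_B = 9.42: Q_A = 2167.299.
∂Q_A/∂P_B = 1.6P_A = 33.7600.
ε = (∂Q_A/∂P_B)(P_B/Q_A) = 33.7600 × 9.42/2167.299 ≈ 0.147.
%ΔQ_A ≈ ε × %ΔP_B = 0.147 × (-20%) = -2.9%.

-2.9%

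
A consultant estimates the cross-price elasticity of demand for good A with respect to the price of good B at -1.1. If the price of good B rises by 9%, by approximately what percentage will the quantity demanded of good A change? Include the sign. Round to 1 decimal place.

-9.9%

%ΔQ ≈ ε × %ΔP of good B = -1.1 × (9%) = -9.9%.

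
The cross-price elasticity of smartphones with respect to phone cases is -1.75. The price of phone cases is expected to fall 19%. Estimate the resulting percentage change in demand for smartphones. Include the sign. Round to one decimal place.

33.3%

%ΔQ ≈ ε × %ΔP of phone cases = -1.75 × (-19%) = 33.3%.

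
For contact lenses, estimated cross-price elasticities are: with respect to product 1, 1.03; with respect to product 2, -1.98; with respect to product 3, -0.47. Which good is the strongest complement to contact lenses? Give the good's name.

product 2

Complements have ε < 0. The most negative value is -1.98 (product 2).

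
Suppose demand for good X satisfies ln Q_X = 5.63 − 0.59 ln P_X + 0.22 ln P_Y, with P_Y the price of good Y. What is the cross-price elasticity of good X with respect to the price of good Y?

In a log-linear (constant-elasticity) demand function, the coefficient on ln P_Y is the cross-price elasticity.
ε = 0.22. Positive, so good X and good Y are substitutes.

0.22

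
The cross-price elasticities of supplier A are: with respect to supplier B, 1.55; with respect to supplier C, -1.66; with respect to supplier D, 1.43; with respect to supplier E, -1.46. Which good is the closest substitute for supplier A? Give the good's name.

Substitutes have ε > 0. Among the positive values, 1.55 (supplier B) is largest.

supplier B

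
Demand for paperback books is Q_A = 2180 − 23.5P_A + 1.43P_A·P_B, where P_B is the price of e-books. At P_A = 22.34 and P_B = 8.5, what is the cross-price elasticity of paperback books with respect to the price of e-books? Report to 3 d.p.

0.141

At P_A = 22.34 and P_B = 8.5: Q_A = 1926.553.
∂Q_A/∂P_B = 1.43P_A = 1.43(22.34) = 31.9462.
ε = (∂Q_A/∂P_B)(P_B/Q_A) = 31.9462 × (8.5/1926.553) ≈ 0.141.
ε > 0: substitutes.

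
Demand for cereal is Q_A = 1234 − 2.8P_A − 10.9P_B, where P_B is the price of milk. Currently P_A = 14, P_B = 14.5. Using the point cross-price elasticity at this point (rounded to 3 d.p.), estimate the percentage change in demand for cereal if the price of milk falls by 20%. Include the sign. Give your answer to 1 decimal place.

3.0%

At P_A = 14, P_B = 14.5: Q_A = 1036.75.
∂Q_A/∂P_B = -10.9.
ε = (∂Q_A/∂P_B)(P_B/Q_A) = -10.9000 × 14.5/1036.75 ≈ -0.152.
%ΔQ_A ≈ ε × %ΔP_B = -0.152 × (-20%) = 3.0%.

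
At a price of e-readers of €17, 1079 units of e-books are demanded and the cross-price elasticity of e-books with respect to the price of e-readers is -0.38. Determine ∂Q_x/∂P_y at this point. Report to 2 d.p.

ε = (∂Q_x/∂P_y)·(P_y/Q_x) ⇒ ∂Q_x/∂P_y = ε·Q_x/P_y = -0.38 × 1079/17 ≈ -24.12.

-24.12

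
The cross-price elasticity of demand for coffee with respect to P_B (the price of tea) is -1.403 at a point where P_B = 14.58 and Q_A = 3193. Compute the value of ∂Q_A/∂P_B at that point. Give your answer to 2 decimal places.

-307.26

ε = (∂Q_A/∂P_B)·(P_B/Q_A) ⇒ ∂Q_A/∂P_B = ε·Q_A/P_B = -1.403 × 3193/14.58 ≈ -307.26.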